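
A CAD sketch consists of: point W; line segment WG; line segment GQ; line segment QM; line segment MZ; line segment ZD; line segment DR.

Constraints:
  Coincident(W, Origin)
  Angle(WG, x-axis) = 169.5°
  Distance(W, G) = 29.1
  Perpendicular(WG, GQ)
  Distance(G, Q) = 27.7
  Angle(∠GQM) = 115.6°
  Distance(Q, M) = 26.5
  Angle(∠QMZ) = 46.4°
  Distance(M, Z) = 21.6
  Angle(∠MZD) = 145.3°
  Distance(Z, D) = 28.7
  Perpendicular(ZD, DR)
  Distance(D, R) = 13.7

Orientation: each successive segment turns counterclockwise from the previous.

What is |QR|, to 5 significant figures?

20.890

W is at the origin; WG runs at 169.5° with length 29.1, so G = (-28.613, 5.3031). WG is perpendicular to GQ, so GQ runs at -100.50°; with |GQ| = 27.7, Q = (-33.661, -21.933). ∠GQM = 115.6° gives QM at -36.100° from the x-axis; with |QM| = 26.5, M = (-12.249, -37.547). ∠QMZ = 46.4° gives MZ at 97.500° from the x-axis; with |MZ| = 21.6, Z = (-15.068, -16.132). ∠MZD = 145.3° gives ZD at 132.20° from the x-axis; with |ZD| = 28.7, D = (-34.347, 5.1295). ZD ⟂ DR, so DR runs at -137.80°; with |DR| = 13.7, R = (-44.496, -4.0731). Then |QR| = |R − Q| = 20.890.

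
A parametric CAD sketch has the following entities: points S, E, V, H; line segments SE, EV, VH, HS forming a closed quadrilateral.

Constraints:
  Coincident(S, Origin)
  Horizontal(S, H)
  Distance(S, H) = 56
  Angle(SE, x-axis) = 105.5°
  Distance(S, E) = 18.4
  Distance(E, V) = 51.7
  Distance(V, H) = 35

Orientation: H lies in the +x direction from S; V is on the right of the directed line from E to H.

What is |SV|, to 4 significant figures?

35.84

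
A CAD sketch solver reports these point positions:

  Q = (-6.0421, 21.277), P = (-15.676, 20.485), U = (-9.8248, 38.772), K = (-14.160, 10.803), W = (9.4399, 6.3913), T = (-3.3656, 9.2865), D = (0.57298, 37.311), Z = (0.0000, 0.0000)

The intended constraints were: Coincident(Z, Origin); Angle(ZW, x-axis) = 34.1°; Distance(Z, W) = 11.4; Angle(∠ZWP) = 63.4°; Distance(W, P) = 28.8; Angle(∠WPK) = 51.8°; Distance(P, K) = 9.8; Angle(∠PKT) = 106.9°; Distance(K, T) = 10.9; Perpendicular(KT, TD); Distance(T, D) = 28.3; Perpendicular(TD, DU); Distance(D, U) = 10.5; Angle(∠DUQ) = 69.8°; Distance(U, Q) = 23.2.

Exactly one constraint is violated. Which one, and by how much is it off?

Distance(U, Q) = 23.2 — off by 5.30.

Z = (0.00, 0.00) ✓; ZW at 34.10° ✓; |ZW| = 11.40 ✓; ∠ZWP = 63.40° ✓; |WP| = 28.80 ✓; ∠WPK = 51.80° ✓; |PK| = 9.800 ✓; ∠PKT = 106.9° ✓; |KT| = 10.90 ✓; ∠(KT, TD) = 90.00° ✓; |TD| = 28.30 ✓; ∠(TD, DU) = 90.00° ✓; |DU| = 10.50 ✓; ∠DUQ = 69.80° ✓; |UQ| = 17.90 ✗.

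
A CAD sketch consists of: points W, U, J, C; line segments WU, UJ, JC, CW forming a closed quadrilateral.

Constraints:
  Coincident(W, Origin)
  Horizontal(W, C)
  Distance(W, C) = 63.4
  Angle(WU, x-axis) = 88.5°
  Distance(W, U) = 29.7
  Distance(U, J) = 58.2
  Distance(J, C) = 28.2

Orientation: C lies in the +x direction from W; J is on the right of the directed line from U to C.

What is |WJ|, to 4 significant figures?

41.52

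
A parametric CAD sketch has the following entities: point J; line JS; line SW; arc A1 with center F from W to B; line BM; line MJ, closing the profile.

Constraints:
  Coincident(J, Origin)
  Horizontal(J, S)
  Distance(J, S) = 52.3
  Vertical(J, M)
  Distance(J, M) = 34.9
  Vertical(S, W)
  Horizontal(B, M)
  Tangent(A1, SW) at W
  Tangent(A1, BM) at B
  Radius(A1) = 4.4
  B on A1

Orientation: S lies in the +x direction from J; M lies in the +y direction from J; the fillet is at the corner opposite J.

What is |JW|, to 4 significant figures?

60.54

J is at the origin; J and S share the same y with |JS| = 52.3 and S on the +x side, so S = (52.30, 0.000). JM is vertical with |JM| = 34.9 and M on the +y side, so M = (0.000, 34.90). The virtual corner opposite J is at (52.30, 34.90). Since A1 is tangent to SW there, FW ⟂ SW and since A1 is tangent to BM there, FB ⟂ BM, with radius 4.4, so the center F sits 4.4 in from both sides at F = (47.90, 30.50). That places the tangent points at W = (52.30, 30.50) on SW and B = (47.90, 34.90) on BM. Then |JW| = |W − J| = 60.54.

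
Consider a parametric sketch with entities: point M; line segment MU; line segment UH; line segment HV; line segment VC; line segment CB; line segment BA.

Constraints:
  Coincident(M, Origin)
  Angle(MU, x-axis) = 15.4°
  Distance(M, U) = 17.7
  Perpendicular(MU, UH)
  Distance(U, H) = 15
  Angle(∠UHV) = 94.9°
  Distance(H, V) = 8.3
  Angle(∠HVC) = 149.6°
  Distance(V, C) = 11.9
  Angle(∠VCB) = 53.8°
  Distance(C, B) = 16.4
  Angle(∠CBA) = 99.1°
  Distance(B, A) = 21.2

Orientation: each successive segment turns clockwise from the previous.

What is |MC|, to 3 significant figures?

10.7

M is at the origin; MU runs at 15.4° with length 17.7, so U = (17.1, 4.70). MU ⟂ UH, so UH runs at -74.6°; with |UH| = 15.0, H = (21.0, -9.76). ∠UHV = 94.9° gives HV at -160° from the x-axis; with |HV| = 8.3, V = (13.3, -12.6). ∠HVC = 149.6° gives VC at 170° from the x-axis; with |VC| = 11.9, C = (1.55, -10.6). Then |MC| = |C − M| = 10.7.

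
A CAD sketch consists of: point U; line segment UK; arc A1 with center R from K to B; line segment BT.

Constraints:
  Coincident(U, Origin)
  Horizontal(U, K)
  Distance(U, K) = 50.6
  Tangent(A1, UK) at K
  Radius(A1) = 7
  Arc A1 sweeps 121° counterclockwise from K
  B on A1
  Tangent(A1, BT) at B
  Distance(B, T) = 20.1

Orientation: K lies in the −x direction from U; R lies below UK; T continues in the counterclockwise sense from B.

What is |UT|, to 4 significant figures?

53.98

On A1, K sits at bearing 90° from R; a 121° counterclockwise sweep puts B at bearing 211°, so B = R + 7.0·(cos 211°, sin 211°) = (-56.60, -10.61). A1 meets BT tangentially, so RB is at right angles to BT, so BT runs along (−sin 211°, cos 211°); with |BT| = 20.1, T = (-46.25, -27.83). Then |UT| = |T − U| = 53.98.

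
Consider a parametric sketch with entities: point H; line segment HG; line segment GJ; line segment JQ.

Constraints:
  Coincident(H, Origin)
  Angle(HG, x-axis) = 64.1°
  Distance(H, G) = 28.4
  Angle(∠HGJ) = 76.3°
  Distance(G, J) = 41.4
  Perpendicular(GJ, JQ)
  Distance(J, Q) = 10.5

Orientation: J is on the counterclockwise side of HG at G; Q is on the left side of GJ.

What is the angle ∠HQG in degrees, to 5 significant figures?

40.472°

H is at the origin; HG runs at 64.1° with length 28.4, so G = 28.4·(cos 64.1°, sin 64.1°) = (12.405, 25.547). ∠HGJ = 76.3°, so GJ runs at 64.1° + (180° − 76.3°) = 167.80° from the x-axis; with |GJ| = 41.4, J = G + 41.4·(cos 167.80°, sin 167.80°) = (-28.060, 34.296). GJ ⟂ JQ; with |JQ| = 10.5 on the left of GJ, Q = J + 10.5·(-0.21132, -0.97742) = (-30.279, 24.033). Then cos ∠HQG = QH·QG / (|QH||QG|), giving 40.472°.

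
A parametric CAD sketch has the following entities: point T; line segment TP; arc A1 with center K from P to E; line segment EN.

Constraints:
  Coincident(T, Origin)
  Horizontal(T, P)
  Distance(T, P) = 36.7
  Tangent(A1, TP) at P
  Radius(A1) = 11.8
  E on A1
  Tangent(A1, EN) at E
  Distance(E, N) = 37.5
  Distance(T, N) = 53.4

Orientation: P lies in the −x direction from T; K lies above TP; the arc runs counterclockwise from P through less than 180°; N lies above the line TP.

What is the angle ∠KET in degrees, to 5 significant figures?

159.90°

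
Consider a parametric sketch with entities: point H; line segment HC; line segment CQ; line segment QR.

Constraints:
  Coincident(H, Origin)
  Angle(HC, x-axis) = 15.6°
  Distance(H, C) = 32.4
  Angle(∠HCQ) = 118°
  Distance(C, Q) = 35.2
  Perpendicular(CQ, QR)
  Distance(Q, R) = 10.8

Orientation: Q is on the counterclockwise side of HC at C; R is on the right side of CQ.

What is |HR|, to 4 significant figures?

63.99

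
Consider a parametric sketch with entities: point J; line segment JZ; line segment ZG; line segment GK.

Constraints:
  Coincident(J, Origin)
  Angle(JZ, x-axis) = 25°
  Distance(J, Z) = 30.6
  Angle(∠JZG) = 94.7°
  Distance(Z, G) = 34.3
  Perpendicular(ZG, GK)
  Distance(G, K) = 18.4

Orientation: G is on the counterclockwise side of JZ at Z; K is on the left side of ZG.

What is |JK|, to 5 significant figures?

38.744

J is at the origin; JZ runs at 25.0° with length 30.6, so Z = 30.6·(cos 25.0°, sin 25.0°) = (27.733, 12.932). ∠JZG = 94.7°, so ZG runs at 25.0° + (180° − 94.7°) = 110.30° from the x-axis; with |ZG| = 34.3, G = Z + 34.3·(cos 110.30°, sin 110.30°) = (15.833, 45.102). ZG ⟂ GK; with |GK| = 18.4 on the left of ZG, K = G + 18.4·(-0.93789, -0.34694) = (-1.4240, 38.718). Then |JK| = |K − J| = 38.744.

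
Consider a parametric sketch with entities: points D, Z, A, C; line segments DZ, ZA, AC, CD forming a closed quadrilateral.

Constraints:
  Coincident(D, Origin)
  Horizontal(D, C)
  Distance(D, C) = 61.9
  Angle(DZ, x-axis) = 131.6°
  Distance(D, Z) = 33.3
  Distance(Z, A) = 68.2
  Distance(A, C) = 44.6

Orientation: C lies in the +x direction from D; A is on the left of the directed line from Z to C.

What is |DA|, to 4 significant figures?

60.23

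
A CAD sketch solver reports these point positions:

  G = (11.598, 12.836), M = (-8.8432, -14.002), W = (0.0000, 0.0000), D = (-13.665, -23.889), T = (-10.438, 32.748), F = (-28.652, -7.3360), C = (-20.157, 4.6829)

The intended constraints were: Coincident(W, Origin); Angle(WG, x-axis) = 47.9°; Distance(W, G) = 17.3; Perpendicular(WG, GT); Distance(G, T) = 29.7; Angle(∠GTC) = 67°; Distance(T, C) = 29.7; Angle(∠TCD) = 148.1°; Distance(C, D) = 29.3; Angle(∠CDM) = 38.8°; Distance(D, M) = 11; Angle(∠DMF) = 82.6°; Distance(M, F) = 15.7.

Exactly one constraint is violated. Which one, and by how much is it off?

Distance(M, F) = 15.7 — off by 5.20.

W = (0.00, 0.00) ✓; WG at 47.90° ✓; |WG| = 17.30 ✓; ∠(WG, GT) = 90.00° ✓; |GT| = 29.70 ✓; ∠GTC = 67.00° ✓; |TC| = 29.70 ✓; ∠TCD = 148.1° ✓; |CD| = 29.30 ✓; ∠CDM = 38.80° ✓; |DM| = 11.00 ✓; ∠DMF = 82.60° ✓; |MF| = 20.90 ✗.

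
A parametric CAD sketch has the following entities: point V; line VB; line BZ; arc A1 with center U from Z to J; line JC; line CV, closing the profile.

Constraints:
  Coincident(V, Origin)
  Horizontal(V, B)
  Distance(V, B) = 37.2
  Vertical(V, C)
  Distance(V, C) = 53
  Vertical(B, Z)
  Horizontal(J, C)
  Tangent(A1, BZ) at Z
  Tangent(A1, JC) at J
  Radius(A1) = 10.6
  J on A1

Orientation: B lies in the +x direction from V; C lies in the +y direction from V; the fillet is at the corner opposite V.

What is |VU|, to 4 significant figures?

50.05

V and C share the same x with |VC| = 53.0 and C on the +y side, so C = (0.000, 53.00). The virtual corner opposite V is at (37.20, 53.00). The tangent condition forces UZ to be normal to BZ and since A1 is tangent to JC there, UJ ⟂ JC, with radius 10.6, so the center U sits 10.6 in from both sides at U = (26.60, 42.40). Then |VU| = |U − V| = 50.05.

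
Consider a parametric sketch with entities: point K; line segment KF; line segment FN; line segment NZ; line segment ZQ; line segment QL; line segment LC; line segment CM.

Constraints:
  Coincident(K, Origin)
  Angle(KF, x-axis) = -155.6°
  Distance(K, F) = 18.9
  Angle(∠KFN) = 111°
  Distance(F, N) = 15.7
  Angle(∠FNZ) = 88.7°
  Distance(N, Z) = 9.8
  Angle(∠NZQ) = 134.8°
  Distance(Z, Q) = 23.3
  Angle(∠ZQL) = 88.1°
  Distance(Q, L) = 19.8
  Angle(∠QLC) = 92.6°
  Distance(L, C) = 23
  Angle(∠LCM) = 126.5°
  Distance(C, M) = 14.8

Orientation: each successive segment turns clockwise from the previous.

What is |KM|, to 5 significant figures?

30.874

∠QLC = 92.6° gives LC at 179.60° from the x-axis; with |LC| = 23.0, C = (-22.093, -10.024). ∠LCM = 126.5° gives CM at 126.10° from the x-axis; with |CM| = 14.8, M = (-30.813, 1.9347). Then |KM| = |M − K| = 30.874.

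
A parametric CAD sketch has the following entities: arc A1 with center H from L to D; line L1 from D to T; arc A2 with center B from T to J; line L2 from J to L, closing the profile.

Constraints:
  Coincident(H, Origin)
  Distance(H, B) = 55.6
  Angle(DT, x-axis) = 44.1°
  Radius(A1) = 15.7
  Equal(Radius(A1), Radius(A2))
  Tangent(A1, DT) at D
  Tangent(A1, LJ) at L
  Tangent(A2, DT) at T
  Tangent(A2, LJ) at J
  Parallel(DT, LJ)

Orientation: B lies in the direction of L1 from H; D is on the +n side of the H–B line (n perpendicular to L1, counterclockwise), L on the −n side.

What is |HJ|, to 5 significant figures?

57.774

Tangency of A1 to both parallel lines with radius 15.7 puts D and L at H ± 15.7·n: D = (-10.926, 11.275), L = (10.926, -11.275). Equal radii place T and J the same way about B: T = B + 15.7·n = (29.002, 49.967), J = B − 15.7·n = (50.854, 27.418). Then |HJ| = |J − H| = 57.774.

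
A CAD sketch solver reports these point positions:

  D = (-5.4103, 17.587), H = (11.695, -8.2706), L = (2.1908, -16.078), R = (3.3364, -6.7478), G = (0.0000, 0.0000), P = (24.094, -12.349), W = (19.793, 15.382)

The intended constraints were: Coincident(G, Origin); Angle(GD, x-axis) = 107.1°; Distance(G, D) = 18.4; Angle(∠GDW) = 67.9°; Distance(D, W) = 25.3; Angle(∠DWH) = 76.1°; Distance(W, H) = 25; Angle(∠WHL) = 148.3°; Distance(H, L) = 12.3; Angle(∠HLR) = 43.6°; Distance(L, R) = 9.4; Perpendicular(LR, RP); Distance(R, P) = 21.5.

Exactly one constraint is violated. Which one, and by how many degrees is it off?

Perpendicular(LR, RP) — off by 8.10°.

G = (0.00, 0.00) ✓; GD at 107.1° ✓; |GD| = 18.40 ✓; ∠GDW = 67.90° ✓; |DW| = 25.30 ✓; ∠DWH = 76.10° ✓; |WH| = 25.00 ✓; ∠WHL = 148.3° ✓; |HL| = 12.30 ✓; ∠HLR = 43.60° ✓; |LR| = 9.400 ✓; ∠(LR, RP) = 98.10° ✗; |RP| = 21.50 ✓.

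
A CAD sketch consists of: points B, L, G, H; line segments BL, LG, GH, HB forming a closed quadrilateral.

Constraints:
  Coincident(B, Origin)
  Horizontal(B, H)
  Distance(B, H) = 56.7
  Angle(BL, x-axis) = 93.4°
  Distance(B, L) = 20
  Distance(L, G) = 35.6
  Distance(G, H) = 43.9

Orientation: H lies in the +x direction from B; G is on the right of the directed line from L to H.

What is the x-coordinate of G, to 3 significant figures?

14.5

Checks: |LG| = 35.60 ✓; |GH| = 43.90 ✓.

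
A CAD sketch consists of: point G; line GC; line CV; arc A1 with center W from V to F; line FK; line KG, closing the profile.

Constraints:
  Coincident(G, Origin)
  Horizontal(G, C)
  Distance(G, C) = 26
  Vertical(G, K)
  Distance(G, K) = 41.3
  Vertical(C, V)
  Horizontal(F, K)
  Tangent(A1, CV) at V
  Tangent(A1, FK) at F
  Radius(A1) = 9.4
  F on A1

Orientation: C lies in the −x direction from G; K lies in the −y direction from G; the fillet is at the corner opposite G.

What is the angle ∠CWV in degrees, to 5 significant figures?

73.581°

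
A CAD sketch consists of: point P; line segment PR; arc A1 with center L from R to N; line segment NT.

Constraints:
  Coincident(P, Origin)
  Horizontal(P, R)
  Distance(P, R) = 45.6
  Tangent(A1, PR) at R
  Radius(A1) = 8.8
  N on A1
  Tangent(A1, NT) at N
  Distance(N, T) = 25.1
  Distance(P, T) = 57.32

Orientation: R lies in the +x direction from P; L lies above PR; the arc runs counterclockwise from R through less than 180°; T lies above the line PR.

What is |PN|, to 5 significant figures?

55.140

P is at the origin; P and R share the same y with |PR| = 45.6 and R on the +x side, so R = (45.600, 0.0000). Since A1 is tangent to PR there, LR ⟂ PR, so L = R + (0, 8.8) = (45.600, 8.8000). Since LN ⟂ NT (tangency), |LT| = √(8.8² + 25.1²) = 26.598 regardless of where N sits on A1. So T lies on both circle(P, 57.32) and circle(L, 26.598); the above-PR intersection is T = (45.088, 35.393). N is the foot of the tangent from T: N = (53.847, 11.871).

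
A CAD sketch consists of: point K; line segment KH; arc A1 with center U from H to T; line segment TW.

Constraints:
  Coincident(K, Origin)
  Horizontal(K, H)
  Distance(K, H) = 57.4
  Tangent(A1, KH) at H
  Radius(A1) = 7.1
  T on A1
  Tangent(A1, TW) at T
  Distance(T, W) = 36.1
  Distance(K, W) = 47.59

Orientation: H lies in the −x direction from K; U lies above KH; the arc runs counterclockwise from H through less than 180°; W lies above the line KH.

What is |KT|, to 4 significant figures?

51.42

Checks: ∠(UH, HK) = 90.00° ✓; |UT| = 7.100 ✓; ∠(UT, TW) = 90.00° ✓; |TW| = 36.10 ✓; |KW| = 47.59 ✓.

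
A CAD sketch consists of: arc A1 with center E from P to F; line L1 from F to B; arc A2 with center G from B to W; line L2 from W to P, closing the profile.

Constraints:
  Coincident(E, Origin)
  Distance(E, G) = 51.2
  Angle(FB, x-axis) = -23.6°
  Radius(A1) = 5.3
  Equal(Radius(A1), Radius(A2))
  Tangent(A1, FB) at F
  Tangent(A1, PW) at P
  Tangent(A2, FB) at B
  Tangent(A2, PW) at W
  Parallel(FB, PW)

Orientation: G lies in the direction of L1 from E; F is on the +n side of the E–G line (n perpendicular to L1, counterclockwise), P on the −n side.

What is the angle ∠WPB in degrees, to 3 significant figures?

11.7°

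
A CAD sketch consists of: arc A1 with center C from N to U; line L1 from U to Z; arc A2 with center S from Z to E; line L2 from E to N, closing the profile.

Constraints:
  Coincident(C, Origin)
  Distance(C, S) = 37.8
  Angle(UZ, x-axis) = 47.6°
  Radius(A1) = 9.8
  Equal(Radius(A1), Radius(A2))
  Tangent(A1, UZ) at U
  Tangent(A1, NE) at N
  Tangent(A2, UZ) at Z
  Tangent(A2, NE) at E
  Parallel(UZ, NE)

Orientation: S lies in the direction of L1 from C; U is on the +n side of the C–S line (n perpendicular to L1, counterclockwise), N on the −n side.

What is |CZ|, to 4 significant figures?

39.05

The slot axis is L1's direction at 47.6°, so u = (cos 47.6°, sin 47.6°) = (0.6743, 0.7385) and n = (−sin 47.6°, cos 47.6°) = (-0.7385, 0.6743). C is at the origin and S lies 37.8 along u from C, so S = 37.8·u = (25.49, 27.91). Tangency of A1 to both parallel lines with radius 9.8 puts U and N at C ± 9.8·n: U = (-7.237, 6.608), N = (7.237, -6.608). Equal radii place Z and E the same way about S: Z = S + 9.8·n = (18.25, 34.52), E = S − 9.8·n = (32.73, 21.31). Then |CZ| = |Z − C| = 39.05.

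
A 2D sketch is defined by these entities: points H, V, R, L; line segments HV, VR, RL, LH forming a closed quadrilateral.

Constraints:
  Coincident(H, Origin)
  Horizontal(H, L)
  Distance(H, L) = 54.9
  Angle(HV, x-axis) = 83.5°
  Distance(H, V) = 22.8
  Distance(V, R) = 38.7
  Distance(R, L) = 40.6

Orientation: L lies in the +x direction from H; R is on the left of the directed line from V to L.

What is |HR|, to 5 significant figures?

53.466

Checks: |VR| = 38.70 ✓; |RL| = 40.60 ✓.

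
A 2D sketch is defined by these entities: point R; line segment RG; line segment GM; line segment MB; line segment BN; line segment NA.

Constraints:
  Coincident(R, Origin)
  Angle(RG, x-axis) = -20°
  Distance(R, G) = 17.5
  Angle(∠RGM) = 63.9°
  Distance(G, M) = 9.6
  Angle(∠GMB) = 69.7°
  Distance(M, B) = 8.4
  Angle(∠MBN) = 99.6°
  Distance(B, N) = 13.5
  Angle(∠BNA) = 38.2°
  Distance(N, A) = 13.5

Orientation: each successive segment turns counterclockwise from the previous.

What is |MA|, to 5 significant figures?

4.2923

∠MBN = 99.6° gives BN at -73.200° from the x-axis; with |BN| = 13.5, N = (11.802, -13.098). ∠BNA = 38.2° gives NA at 68.600° from the x-axis; with |NA| = 13.5, A = (16.728, -0.52920). Then |MA| = |A − M| = 4.2923.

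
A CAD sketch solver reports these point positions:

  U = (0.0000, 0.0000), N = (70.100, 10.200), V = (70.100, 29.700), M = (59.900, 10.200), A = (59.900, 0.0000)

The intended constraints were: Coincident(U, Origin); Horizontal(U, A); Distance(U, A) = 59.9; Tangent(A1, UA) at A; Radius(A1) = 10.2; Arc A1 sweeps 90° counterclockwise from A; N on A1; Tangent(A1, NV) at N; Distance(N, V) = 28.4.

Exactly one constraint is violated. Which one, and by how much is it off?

Distance(N, V) = 28.4 — off by 8.90.

U = (0.00, 0.00) ✓; U.y = 0.00, A.y = 0.00 ✓; |UA| = 59.90 ✓; ∠(MA, AU) = 90.00° ✓; |MA| = 10.20 ✓; bearing(M→N) − bearing(M→A) = 90.00° ✓; |MN| = 10.20 ✓; ∠(MN, NV) = 90.00° ✓; |NV| = 19.50 ✗.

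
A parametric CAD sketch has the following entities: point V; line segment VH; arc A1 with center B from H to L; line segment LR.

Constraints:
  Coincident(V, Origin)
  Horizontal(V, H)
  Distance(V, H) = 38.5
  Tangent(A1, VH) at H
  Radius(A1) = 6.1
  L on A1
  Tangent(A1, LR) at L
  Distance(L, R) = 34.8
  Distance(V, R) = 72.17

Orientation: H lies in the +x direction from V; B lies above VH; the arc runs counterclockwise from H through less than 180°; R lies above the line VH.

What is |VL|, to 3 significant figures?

43.0

Checks: |BH| = 6.100 ✓; |BL| = 6.100 ✓; ∠(BL, LR) = 90.00° ✓; |LR| = 34.80 ✓; |VR| = 72.17 ✓.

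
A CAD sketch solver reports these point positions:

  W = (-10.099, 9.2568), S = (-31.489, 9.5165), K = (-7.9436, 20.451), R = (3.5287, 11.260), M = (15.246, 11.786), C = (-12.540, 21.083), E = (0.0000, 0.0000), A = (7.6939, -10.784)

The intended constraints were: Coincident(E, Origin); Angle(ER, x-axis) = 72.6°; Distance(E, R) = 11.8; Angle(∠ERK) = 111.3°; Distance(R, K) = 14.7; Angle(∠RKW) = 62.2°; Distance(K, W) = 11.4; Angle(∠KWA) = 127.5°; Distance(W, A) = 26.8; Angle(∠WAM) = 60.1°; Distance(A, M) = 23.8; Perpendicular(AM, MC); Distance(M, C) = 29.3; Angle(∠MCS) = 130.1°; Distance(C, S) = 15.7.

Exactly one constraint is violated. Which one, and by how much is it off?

Distance(C, S) = 15.7 — off by 6.50.

E = (0.00, 0.00) ✓; ER at 72.60° ✓; |ER| = 11.80 ✓; ∠ERK = 111.3° ✓; |RK| = 14.70 ✓; ∠RKW = 62.20° ✓; |KW| = 11.40 ✓; ∠KWA = 127.5° ✓; |WA| = 26.80 ✓; ∠WAM = 60.10° ✓; |AM| = 23.80 ✓; ∠(AM, MC) = 90.00° ✓; |MC| = 29.30 ✓; ∠MCS = 130.1° ✓; |CS| = 22.20 ✗.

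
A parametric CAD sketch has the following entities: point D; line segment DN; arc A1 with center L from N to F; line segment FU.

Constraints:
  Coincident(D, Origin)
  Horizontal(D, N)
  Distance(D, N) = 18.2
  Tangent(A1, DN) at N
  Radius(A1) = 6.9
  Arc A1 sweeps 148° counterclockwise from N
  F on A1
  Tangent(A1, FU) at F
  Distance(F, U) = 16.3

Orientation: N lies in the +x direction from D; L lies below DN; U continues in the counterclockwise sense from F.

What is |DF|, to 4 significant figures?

19.34

A1 meets DN tangentially, so LN is at right angles to DN, so L = N + (0, -6.9) = (18.20, -6.900). On A1, N sits at bearing 90° from L; a 148° counterclockwise sweep puts F at bearing 238°, so F = L + 6.9·(cos 238°, sin 238°) = (14.54, -12.75). Then |DF| = |F − D| = 19.34.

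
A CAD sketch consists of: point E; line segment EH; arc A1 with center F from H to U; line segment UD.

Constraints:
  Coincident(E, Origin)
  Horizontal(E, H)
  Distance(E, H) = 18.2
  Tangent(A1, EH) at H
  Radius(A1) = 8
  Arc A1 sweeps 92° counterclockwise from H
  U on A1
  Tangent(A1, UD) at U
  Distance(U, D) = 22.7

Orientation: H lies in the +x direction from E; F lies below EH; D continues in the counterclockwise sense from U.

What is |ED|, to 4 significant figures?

32.86

On A1, H sits at bearing 90° from F; a 92° counterclockwise sweep puts U at bearing 182°, so U = F + 8.0·(cos 182°, sin 182°) = (10.20, -8.279). The tangent condition forces FU to be normal to UD, so UD runs along (−sin 182°, cos 182°); with |UD| = 22.7, D = (11.00, -30.97). Then |ED| = |D − E| = 32.86.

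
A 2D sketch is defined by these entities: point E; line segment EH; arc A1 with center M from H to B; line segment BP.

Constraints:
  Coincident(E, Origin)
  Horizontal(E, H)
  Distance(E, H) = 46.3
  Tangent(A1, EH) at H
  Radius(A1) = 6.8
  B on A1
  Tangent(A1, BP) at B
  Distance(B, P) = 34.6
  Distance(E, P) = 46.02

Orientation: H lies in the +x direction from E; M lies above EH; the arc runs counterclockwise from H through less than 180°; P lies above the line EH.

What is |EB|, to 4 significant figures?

52.54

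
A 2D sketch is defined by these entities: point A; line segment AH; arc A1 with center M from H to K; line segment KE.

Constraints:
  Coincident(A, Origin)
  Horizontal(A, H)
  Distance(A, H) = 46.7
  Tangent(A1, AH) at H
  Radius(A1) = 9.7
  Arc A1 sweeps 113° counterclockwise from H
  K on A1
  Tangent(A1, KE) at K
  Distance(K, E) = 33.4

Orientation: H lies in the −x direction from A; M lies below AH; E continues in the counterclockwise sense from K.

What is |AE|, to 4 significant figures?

61.40

A is at the origin; AH is horizontal with |AH| = 46.7 and H on the −x side, so H = (-46.70, 0.000). The tangent condition forces MH to be normal to AH, so M = H + (0, -9.7) = (-46.70, -9.700). On A1, H sits at bearing 90° from M; a 113° counterclockwise sweep puts K at bearing 203°, so K = M + 9.7·(cos 203°, sin 203°) = (-55.63, -13.49). Tangency of A1 to KE means the radius MK is perpendicular to KE, so KE runs along (−sin 203°, cos 203°); with |KE| = 33.4, E = (-42.58, -44.23). Then |AE| = |E − A| = 61.40.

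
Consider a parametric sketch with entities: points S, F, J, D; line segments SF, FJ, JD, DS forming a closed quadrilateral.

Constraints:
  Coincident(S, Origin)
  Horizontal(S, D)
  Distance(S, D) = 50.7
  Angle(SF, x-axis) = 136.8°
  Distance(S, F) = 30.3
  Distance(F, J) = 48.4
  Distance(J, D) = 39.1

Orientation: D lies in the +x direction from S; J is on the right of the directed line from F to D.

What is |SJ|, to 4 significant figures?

18.10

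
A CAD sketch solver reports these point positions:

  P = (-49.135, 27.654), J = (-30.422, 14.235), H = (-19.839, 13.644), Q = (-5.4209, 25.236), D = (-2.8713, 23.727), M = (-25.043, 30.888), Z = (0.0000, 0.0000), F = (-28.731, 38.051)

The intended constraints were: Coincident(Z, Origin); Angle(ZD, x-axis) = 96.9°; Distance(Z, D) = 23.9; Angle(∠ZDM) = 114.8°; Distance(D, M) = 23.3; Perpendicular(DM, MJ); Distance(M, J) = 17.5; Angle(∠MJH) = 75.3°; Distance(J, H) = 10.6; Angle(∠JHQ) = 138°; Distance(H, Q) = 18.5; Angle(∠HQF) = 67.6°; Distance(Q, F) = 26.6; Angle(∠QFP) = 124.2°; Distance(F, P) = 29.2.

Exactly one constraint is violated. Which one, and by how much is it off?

Distance(F, P) = 29.2 — off by 6.30.

Z = (0.00, 0.00) ✓; ZD at 96.90° ✓; |ZD| = 23.90 ✓; ∠ZDM = 114.8° ✓; |DM| = 23.30 ✓; ∠(DM, MJ) = 90.00° ✓; |MJ| = 17.50 ✓; ∠MJH = 75.30° ✓; |JH| = 10.60 ✓; ∠JHQ = 138.0° ✓; |HQ| = 18.50 ✓; ∠HQF = 67.60° ✓; |QF| = 26.60 ✓; ∠QFP = 124.2° ✓; |FP| = 22.90 ✗.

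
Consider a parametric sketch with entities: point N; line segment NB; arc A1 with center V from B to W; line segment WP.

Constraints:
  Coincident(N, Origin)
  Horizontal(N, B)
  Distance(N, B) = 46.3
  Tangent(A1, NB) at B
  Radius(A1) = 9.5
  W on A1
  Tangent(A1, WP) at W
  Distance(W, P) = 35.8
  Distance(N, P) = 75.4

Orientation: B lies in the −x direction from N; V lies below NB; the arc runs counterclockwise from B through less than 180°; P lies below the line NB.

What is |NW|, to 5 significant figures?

56.208

Checks: |VW| = 9.500 ✓; ∠(VW, WP) = 90.00° ✓; |WP| = 35.80 ✓; |NP| = 75.40 ✓.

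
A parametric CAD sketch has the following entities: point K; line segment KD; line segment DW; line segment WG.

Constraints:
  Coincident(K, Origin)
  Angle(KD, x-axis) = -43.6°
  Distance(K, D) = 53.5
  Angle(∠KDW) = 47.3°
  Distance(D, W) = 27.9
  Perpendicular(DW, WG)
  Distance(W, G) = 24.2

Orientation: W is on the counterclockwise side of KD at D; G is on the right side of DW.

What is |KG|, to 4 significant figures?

64.07

∠KDW = 47.3°, so DW runs at -43.6° + (180° − 47.3°) = 89.10° from the x-axis; with |DW| = 27.9, W = D + 27.9·(cos 89.10°, sin 89.10°) = (39.18, -8.998). DW is perpendicular to WG; with |WG| = 24.2 on the right of DW, G = W + 24.2·(0.9999, -0.01571) = (63.38, -9.378). Then |KG| = |G − K| = 64.07.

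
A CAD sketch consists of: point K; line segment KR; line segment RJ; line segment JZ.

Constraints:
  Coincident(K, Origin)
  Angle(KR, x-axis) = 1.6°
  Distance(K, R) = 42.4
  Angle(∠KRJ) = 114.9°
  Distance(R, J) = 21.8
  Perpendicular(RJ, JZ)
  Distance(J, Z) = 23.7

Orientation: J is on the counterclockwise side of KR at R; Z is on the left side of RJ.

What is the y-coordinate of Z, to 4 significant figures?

30.58

∠KRJ = 114.9°, so RJ runs at 1.6° + (180° − 114.9°) = 66.70° from the x-axis; with |RJ| = 21.8, J = R + 21.8·(cos 66.70°, sin 66.70°) = (51.01, 21.21). RJ is perpendicular to JZ; with |JZ| = 23.7 on the left of RJ, Z = J + 23.7·(-0.9184, 0.3955) = (29.24, 30.58). So Z.y = 30.58.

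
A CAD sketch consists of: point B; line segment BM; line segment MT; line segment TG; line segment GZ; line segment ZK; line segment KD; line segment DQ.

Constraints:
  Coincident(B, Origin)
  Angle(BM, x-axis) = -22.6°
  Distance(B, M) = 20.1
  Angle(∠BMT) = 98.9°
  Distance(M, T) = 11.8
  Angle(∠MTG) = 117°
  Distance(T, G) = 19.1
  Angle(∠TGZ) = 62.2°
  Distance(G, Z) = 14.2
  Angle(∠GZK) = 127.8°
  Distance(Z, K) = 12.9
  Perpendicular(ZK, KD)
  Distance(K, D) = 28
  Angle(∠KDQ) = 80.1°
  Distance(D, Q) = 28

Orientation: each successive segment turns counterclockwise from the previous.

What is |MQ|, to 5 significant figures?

36.656

B is at the origin; BM runs at -22.6° with length 20.1, so M = (18.557, -7.7243). ∠BMT = 98.9° gives MT at 58.500° from the x-axis; with |MT| = 11.8, T = (24.722, 2.3368). ∠MTG = 117.0° gives TG at 121.50° from the x-axis; with |TG| = 19.1, G = (14.742, 18.622). ∠TGZ = 62.2° gives GZ at -120.70° from the x-axis; with |GZ| = 14.2, Z = (7.4926, 6.4123). ∠GZK = 127.8° gives ZK at -68.500° from the x-axis; with |ZK| = 12.9, K = (12.220, -5.5900). The perpendicularity gives KD at right angles to ZK, so KD runs at 21.500°; with |KD| = 28.0, D = (38.272, 4.6720). ∠KDQ = 80.1° gives DQ at 121.40° from the x-axis; with |DQ| = 28.0, Q = (23.684, 28.571). Then |MQ| = |Q − M| = 36.656.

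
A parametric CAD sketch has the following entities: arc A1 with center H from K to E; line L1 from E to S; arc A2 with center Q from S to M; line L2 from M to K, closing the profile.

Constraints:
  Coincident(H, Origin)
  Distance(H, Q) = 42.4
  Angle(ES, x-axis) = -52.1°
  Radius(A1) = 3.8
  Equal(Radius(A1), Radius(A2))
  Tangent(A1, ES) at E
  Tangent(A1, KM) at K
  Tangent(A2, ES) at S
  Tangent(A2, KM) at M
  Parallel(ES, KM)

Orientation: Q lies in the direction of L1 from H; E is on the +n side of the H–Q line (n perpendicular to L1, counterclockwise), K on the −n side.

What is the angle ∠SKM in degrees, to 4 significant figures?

10.16°

The slot axis is L1's direction at -52.1°, so u = (cos -52.1°, sin -52.1°) = (0.6143, -0.7891) and n = (−sin -52.1°, cos -52.1°) = (0.7891, 0.6143). H is at the origin and Q lies 42.4 along u from H, so Q = 42.4·u = (26.05, -33.46). Tangency of A1 to both parallel lines with radius 3.8 puts E and K at H ± 3.8·n: E = (2.999, 2.334), K = (-2.999, -2.334). Equal radii place S and M the same way about Q: S = Q + 3.8·n = (29.04, -31.12), M = Q − 3.8·n = (23.05, -35.79). Then cos ∠SKM = KS·KM / (|KS||KM|), giving 10.16°.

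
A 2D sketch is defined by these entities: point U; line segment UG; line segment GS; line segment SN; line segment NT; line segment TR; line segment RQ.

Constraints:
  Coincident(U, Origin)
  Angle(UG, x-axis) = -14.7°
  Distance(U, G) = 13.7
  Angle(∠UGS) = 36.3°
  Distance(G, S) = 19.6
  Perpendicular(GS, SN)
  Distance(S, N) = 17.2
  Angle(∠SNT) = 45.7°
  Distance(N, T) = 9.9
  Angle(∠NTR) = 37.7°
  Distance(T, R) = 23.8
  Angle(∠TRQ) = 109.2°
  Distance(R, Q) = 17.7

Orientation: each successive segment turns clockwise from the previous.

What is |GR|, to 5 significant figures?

38.430

U is at the origin; UG runs at -14.7° with length 13.7, so G = (13.252, -3.4765). ∠UGS = 36.3° gives GS at -158.40° from the x-axis; with |GS| = 19.6, S = (-4.9721, -10.692). GS ⟂ SN, so SN runs at 111.60°; with |SN| = 17.2, N = (-11.304, 5.3004). ∠SNT = 45.7° gives NT at -22.700° from the x-axis; with |NT| = 9.9, T = (-2.1707, 1.4800). ∠NTR = 37.7° gives TR at -165.00° from the x-axis; with |TR| = 23.8, R = (-25.160, -4.6799). Then |GR| = |R − G| = 38.430.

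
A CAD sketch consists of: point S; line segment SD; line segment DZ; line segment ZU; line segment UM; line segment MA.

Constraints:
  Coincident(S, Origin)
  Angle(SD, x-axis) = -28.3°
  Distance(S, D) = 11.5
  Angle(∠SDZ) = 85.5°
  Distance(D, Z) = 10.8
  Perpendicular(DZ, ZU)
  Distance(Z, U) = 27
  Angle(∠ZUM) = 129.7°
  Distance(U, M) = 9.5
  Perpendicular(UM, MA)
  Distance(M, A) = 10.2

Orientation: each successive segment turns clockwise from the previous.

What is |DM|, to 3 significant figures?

33.3

DZ ⟂ ZU, so ZU runs at 147°; with |ZU| = 27.0, U = (-18.4, 0.0960). ∠ZUM = 129.7° gives UM at 96.9° from the x-axis; with |UM| = 9.5, M = (-19.6, 9.53). Then |DM| = |M − D| = 33.3.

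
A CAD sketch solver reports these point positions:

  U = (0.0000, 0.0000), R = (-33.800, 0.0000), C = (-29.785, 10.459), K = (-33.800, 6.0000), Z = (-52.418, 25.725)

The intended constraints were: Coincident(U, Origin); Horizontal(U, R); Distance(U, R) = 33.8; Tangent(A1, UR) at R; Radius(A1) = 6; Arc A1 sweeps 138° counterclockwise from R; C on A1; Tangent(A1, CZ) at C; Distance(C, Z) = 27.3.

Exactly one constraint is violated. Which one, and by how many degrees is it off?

Tangent(A1, CZ) at C — off by 8.00°.

U = (0.00, 0.00) ✓; U.y = 0.00, R.y = 0.00 ✓; |UR| = 33.80 ✓; ∠(KR, RU) = 90.00° ✓; |KR| = 6.000 ✓; bearing(K→C) − bearing(K→R) = 138.0° ✓; |KC| = 6.000 ✓; ∠(KC, CZ) = 82.00° ✗; |CZ| = 27.30 ✓.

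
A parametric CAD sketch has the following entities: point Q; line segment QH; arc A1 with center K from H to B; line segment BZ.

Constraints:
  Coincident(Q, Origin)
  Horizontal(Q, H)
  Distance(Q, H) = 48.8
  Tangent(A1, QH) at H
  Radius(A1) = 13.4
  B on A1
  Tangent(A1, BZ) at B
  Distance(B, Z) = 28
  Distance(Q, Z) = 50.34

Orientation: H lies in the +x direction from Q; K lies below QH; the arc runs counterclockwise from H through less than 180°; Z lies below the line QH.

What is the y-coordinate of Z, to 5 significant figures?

-39.216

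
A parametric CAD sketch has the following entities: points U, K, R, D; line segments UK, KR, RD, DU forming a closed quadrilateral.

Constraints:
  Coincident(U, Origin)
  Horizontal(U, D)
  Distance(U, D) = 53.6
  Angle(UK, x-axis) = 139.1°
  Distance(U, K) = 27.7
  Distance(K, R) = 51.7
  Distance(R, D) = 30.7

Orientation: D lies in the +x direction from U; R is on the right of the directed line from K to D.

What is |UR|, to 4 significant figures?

25.07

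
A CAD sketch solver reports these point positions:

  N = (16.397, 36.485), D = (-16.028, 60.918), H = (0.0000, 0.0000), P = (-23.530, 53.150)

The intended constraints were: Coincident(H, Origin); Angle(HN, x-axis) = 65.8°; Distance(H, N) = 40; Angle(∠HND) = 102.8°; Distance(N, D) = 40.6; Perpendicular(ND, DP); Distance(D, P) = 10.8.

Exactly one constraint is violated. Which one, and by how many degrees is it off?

Perpendicular(ND, DP) — off by 7.00°.

H = (0.00, 0.00) ✓; HN at 65.80° ✓; |HN| = 40.00 ✓; ∠HND = 102.8° ✓; |ND| = 40.60 ✓; ∠(ND, DP) = 83.00° ✗; |DP| = 10.80 ✓.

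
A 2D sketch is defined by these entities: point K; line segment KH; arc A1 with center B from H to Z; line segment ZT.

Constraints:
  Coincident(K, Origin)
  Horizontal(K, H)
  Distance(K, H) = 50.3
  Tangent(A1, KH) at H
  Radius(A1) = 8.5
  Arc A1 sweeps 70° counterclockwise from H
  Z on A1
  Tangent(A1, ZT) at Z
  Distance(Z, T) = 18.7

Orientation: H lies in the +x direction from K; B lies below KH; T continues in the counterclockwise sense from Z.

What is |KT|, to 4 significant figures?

42.74

K is at the origin; K and H share the same y with |KH| = 50.3 and H on the +x side, so H = (50.30, 0.000). The tangent condition forces BH to be normal to KH, so B = H + (0, -8.5) = (50.30, -8.500). On A1, H sits at bearing 90° from B; a 70° counterclockwise sweep puts Z at bearing 160°, so Z = B + 8.5·(cos 160°, sin 160°) = (42.31, -5.593). Since A1 is tangent to ZT there, BZ ⟂ ZT, so ZT runs along (−sin 160°, cos 160°); with |ZT| = 18.7, T = (35.92, -23.17). Then |KT| = |T − K| = 42.74.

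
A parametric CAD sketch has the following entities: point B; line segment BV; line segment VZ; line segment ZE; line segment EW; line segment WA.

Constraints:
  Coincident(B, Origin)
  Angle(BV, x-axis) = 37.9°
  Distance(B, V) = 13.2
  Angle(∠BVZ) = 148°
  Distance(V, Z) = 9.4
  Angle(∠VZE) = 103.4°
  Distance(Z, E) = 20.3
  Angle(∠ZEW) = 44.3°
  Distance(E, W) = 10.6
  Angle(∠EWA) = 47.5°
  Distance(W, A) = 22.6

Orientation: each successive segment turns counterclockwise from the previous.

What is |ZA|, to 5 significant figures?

19.357

B is at the origin; BV runs at 37.9° with length 13.2, so V = (10.416, 8.1086). ∠BVZ = 148.0° gives VZ at 69.900° from the x-axis; with |VZ| = 9.4, Z = (13.646, 16.936). ∠VZE = 103.4° gives ZE at 146.50° from the x-axis; with |ZE| = 20.3, E = (-3.2816, 28.140). ∠ZEW = 44.3° gives EW at -77.800° from the x-axis; with |EW| = 10.6, W = (-1.0415, 17.780). ∠EWA = 47.5° gives WA at 54.700° from the x-axis; with |WA| = 22.6, A = (12.018, 36.224). Then |ZA| = |A − Z| = 19.357.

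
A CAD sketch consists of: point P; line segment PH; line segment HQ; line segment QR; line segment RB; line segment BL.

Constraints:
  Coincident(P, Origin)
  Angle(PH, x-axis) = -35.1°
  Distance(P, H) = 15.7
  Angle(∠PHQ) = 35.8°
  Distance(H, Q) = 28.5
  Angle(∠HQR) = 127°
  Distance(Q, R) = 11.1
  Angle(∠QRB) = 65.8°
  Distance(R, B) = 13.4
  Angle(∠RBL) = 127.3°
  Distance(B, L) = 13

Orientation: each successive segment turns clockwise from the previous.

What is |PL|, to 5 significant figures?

5.7200

P is at the origin; PH runs at -35.1° with length 15.7, so H = (12.845, -9.0276). ∠PHQ = 35.8° gives HQ at -179.30° from the x-axis; with |HQ| = 28.5, Q = (-15.653, -9.3758). ∠HQR = 127.0° gives QR at 127.70° from the x-axis; with |QR| = 11.1, R = (-22.441, -0.59319). ∠QRB = 65.8° gives RB at 13.500° from the x-axis; with |RB| = 13.4, B = (-9.4111, 2.5350). ∠RBL = 127.3° gives BL at -39.200° from the x-axis; with |BL| = 13.0, L = (0.66316, -5.6814). Then |PL| = |L − P| = 5.7200.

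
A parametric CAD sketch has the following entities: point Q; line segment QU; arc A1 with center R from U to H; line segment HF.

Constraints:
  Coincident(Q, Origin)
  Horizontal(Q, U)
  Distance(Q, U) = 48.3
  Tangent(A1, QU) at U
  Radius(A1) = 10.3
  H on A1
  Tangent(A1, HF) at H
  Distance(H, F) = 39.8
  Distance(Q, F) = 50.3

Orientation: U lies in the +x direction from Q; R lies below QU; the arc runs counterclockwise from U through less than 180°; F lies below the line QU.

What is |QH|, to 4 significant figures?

39.23

Checks: Q.y = 0.00, U.y = 0.00 ✓; |RH| = 10.30 ✓; ∠(RH, HF) = 90.00° ✓; |HF| = 39.80 ✓; |QF| = 50.30 ✓.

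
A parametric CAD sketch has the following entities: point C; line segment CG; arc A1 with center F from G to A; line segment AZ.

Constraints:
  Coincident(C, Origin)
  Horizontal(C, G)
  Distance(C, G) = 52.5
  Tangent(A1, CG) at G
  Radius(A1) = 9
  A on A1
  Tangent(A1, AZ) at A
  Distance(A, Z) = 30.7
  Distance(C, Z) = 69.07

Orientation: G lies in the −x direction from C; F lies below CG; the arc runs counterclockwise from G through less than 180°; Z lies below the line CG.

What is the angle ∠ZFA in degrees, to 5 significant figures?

73.661°

Checks: ∠(FG, GC) = 90.00° ✓; |FG| = 9.000 ✓; |FA| = 9.000 ✓; ∠(FA, AZ) = 90.00° ✓; |AZ| = 30.70 ✓; |CZ| = 69.07 ✓.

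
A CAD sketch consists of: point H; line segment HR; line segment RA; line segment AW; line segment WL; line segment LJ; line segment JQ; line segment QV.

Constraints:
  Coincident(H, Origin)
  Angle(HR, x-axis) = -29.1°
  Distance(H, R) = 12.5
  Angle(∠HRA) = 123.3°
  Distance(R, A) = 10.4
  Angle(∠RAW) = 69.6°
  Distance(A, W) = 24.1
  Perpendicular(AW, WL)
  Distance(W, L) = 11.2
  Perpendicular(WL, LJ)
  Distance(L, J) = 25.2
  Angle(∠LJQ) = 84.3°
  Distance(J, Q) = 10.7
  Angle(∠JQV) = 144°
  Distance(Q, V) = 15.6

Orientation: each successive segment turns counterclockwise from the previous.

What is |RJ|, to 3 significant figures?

4.94

AW ⟂ WL, so WL runs at -132°; with |WL| = 11.2, L = (-5.27, 6.54). WL ⟂ LJ, so LJ runs at -42.0°; with |LJ| = 25.2, J = (13.5, -10.3). Then |RJ| = |J − R| = 4.94.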